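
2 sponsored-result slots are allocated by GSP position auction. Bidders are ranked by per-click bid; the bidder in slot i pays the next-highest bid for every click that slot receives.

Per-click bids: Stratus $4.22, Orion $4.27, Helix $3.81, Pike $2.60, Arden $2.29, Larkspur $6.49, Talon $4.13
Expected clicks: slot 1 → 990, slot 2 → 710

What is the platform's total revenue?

Sorting advertisers: $6.49 (Larkspur) > $4.27 (Orion) > $4.22 (Stratus) > …
Slot 1: Larkspur pays $4.27 × 990 = $4227.30
Slot 2: Orion pays $4.22 × 710 = $2996.20
Total = $7223.50

Total revenue: $7223.50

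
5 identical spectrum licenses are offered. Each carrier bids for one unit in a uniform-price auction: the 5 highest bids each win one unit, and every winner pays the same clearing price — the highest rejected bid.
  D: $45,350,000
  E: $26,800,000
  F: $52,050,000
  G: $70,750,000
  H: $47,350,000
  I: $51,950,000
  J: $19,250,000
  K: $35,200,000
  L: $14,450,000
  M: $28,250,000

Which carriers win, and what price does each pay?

G, F, I, H, D; each pays $35,200,000

Sorting: 70,750,000 (G), 52,050,000 (F), 51,950,000 (I), 47,350,000 (H), 45,350,000 (D), 35,200,000 (K), 28,250,000 (M), …
Top 5: G, F, I, H, D.
First losing bid is K's $35,200,000, which sets the uniform price.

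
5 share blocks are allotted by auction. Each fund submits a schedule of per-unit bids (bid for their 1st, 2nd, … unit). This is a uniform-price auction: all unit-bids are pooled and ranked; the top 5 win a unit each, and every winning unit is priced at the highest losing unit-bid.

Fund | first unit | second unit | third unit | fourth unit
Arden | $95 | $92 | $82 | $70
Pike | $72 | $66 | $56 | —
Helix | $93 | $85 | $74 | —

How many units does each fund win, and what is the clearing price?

All unit-bids, highest first — top 5: 95 (Arden-1), 93 (Helix-1), 92 (Arden-2), 85 (Helix-2), 82 (Arden-3)
Highest rejected unit-bid = $74.
Allocation: Arden 3, Helix 2.

Arden 3, Helix 2; clearing price $74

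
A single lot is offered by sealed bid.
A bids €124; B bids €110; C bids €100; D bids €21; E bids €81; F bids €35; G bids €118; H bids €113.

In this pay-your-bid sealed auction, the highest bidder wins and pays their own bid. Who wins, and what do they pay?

A pays €124

Bids ranked: 124 (A) > 118 (G) > 113 (H) > 110 (B) > 100 (C) > 81 (E) > …
A is highest → pays own bid, €124.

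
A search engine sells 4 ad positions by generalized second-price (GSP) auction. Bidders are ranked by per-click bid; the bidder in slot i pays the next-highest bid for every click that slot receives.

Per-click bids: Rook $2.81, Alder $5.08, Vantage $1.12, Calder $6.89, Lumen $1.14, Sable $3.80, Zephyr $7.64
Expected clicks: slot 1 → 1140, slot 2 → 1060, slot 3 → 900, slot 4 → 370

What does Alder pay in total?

Alder pays $3420.00

Sorting advertisers: $7.64 (Zephyr) > $6.89 (Calder) > $5.08 (Alder) > $3.80 (Sable) > $2.81 (Rook) > …
Alder holds slot 3 → pays next bid $3.80 × 900 clicks = $3420.00.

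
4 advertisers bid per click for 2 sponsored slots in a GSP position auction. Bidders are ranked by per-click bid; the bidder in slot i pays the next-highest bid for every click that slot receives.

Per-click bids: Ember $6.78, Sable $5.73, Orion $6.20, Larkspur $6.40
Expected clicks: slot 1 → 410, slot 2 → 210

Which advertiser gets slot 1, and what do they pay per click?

Ember; $6.40 per click

Per-click bids in order: $6.78 (Ember) > $6.40 (Larkspur) > $6.20 (Orion) > …
Slot 1 goes to the first-ranked bidder, Ember, who pays the next bid down: $6.40/click.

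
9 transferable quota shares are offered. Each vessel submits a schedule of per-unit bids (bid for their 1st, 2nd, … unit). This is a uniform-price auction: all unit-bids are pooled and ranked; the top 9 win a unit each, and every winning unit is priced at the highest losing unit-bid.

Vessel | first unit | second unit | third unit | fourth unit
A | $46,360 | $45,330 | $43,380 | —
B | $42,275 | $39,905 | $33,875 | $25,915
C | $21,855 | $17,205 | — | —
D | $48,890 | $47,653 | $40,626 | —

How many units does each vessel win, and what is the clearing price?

A 3, B 3, D 3; clearing price $25,915

All unit-bids, highest first — top 9: 48,890 (D-1), 47,653 (D-2), 46,360 (A-1), 45,330 (A-2), 43,380 (A-3), 42,275 (B-1), 40,626 (D-3), 39,905 (B-2), 33,875 (B-3)
First bid not allocated: $25,915.
Allocation: A 3, B 3, D 3.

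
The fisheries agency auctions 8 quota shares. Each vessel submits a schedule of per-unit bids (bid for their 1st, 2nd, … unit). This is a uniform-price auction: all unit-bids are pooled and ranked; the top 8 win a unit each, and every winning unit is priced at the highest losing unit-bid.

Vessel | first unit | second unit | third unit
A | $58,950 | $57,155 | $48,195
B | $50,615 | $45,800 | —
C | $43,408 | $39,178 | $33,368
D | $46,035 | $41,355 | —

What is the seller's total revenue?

Total revenue: $313,424

Merging the schedules and taking the best 8: 58,950 (A-1), 57,155 (A-2), 50,615 (B-1), 48,195 (A-3), 46,035 (D-1), 45,800 (B-2), 43,408 (C-1), 41,355 (D-2)
First bid not allocated: $39,178.
Allocation: A 3, B 2, C 1, D 2. Every unit priced at $39,178.
Revenue = 8 × 39,178 = $313,424.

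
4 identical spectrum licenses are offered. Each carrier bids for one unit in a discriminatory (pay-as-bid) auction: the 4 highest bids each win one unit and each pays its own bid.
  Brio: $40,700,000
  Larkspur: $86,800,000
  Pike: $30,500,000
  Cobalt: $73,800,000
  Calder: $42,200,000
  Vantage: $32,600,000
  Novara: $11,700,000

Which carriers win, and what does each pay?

Bids ranked high→low: 86,800,000 (Larkspur), 73,800,000 (Cobalt), 42,200,000 (Calder), 40,700,000 (Brio), 32,600,000 (Vantage), 30,500,000 (Pike), …
Top 4: Larkspur, Cobalt, Calder, Brio.
Each winner pays its own bid: Larkspur $86,800,000, Cobalt $73,800,000, Calder $42,200,000, Brio $40,700,000.

Larkspur $86,800,000, Cobalt $73,800,000, Calder $42,200,000, Brio $40,700,000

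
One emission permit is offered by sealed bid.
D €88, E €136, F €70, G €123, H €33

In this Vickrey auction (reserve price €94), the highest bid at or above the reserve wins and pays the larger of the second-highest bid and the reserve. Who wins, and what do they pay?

Bids ranked: 136 (E) > 123 (G) > 88 (D) > 70 (F) > 33 (H)
E has the top bid at or above the reserve (€136).
Second-highest bid €123 exceeds the reserve €94 → payment €123.

E pays €123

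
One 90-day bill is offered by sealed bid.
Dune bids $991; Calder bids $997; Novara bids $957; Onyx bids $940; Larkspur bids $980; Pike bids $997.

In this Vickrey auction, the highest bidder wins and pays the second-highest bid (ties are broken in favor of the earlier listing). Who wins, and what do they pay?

Calder pays $997

Vickrey auction: the highest bidder wins and pays the second-highest bid.
Bids in order: 997 (Calder) > 997 (Pike) > 991 (Dune) > 980 (Larkspur) > 957 (Novara) > 940 (Onyx)
Calder and Pike tie at $997; tie-break gives it to Calder.
Second-price: Calder pays Pike's bid of $997.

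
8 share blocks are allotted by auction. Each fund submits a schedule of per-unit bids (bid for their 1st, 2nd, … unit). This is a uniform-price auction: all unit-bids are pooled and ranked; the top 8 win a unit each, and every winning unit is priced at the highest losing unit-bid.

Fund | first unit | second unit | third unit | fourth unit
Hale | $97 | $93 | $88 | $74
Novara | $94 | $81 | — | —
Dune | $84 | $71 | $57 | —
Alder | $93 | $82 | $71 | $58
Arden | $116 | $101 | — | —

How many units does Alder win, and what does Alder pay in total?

All unit-bids, highest first — top 8: 116 (Arden-1), 101 (Arden-2), 97 (Hale-1), 94 (Novara-1), 93 (Hale-2), 93 (Alder-1), 88 (Hale-3), 84 (Dune-1)
First bid not allocated: $82.
Alder wins 1 unit(s) at $82 each.

Alder: 1 unit, pays $82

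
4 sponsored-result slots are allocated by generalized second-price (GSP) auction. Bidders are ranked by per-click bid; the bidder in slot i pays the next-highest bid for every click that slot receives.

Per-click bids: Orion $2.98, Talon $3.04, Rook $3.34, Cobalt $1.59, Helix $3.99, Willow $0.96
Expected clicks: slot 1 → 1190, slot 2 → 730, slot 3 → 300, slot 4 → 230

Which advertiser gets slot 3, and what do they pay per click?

Ranked by bid: $3.99 (Helix) > $3.34 (Rook) > $3.04 (Talon) > $2.98 (Orion) > $1.59 (Cobalt) > …
Slot 3 goes to the third-ranked bidder, Talon, who pays the next bid down: $2.98/click.

Talon; $2.98 per click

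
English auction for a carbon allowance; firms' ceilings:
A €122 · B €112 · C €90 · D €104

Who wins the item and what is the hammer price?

Rule: the price rises until one bidder remains; the winner pays the price at which the last rival dropped out.
Sorting limits: 122 (A) > 112 (B) > 104 (D) > 90 (C)
Bidding ends when B exits at €112; A takes it.

A wins at €112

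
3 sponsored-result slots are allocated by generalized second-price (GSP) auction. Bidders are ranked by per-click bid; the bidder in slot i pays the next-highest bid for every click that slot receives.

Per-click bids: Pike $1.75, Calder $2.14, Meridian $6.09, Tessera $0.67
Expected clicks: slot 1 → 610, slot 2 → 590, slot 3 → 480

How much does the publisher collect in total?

Total revenue: $2659.50

Per-click bids in order: $6.09 (Meridian) > $2.14 (Calder) > $1.75 (Pike) > $0.67 (Tessera)
Slot 1: Meridian pays $2.14 × 610 = $1305.40
Slot 2: Calder pays $1.75 × 590 = $1032.50
Slot 3: Pike pays $0.67 × 480 = $321.60
Total = $2659.50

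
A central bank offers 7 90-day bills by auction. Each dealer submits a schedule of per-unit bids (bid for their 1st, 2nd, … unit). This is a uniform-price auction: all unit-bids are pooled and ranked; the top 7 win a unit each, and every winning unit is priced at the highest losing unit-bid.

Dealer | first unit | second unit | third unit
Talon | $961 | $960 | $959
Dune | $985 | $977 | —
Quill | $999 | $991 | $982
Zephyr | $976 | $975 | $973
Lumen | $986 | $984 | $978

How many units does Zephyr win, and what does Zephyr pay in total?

Merging the schedules and taking the best 7: 999 (Quill-1), 991 (Quill-2), 986 (Lumen-1), 985 (Dune-1), 984 (Lumen-2), 982 (Quill-3), 978 (Lumen-3)
First bid not allocated: $977.
Zephyr wins 0 unit(s) at $977 each.

Zephyr: 0 units, pays $0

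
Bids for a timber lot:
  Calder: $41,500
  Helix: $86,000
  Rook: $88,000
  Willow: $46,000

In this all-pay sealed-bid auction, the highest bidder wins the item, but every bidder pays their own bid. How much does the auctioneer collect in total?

Total revenue: $261,500

Sorting bids: 88,000 (Rook) > 86,000 (Helix) > 46,000 (Willow) > 41,500 (Calder)
Every bidder forfeits their bid regardless of winning.
Revenue = 41,500 + 86,000 + 88,000 + 46,000 = $261,500.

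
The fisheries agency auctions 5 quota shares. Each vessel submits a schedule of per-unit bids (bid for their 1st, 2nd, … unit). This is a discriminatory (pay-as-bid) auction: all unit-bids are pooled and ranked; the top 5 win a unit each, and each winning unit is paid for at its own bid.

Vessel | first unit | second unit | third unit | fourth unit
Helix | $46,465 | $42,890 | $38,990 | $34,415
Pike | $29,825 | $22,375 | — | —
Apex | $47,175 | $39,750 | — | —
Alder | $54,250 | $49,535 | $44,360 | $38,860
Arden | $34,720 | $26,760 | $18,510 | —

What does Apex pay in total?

Pooled unit-bids ranked (top 5): 54,250 (Alder-1), 49,535 (Alder-2), 47,175 (Apex-1), 46,465 (Helix-1), 44,360 (Alder-3)
Next rejected bid: $42,890 (not a price — pay-as-bid).
Apex's winning unit-bids: 47,175 = $47,175.

Apex pays $47,175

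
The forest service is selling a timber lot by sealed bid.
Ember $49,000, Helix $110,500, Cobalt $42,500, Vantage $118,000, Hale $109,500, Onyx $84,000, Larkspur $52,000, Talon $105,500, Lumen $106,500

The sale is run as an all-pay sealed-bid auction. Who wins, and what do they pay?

Vantage pays $118,000

All-pay sealed-bid auction: the highest bidder wins the item, but every bidder pays their own bid.
Bids ranked: 118,000 (Vantage) > 110,500 (Helix) > 109,500 (Hale) > 106,500 (Lumen) > 105,500 (Talon) > 84,000 (Onyx) > …
Vantage is highest and takes the item; every bidder forfeits their bid.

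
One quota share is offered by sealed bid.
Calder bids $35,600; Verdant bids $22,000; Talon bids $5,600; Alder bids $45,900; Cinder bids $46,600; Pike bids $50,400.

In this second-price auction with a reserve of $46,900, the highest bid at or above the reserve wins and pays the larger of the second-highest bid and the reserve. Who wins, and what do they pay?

Bids ranked: 50,400 (Pike) > 46,600 (Cinder) > 45,900 (Alder) > 35,600 (Calder) > 22,000 (Verdant) > 5,600 (Talon)
Pike has the top bid at or above the reserve ($50,400).
Second-highest bid $46,600 is below the reserve $46,900, so the reserve binds → payment $46,900.

Pike pays $46,900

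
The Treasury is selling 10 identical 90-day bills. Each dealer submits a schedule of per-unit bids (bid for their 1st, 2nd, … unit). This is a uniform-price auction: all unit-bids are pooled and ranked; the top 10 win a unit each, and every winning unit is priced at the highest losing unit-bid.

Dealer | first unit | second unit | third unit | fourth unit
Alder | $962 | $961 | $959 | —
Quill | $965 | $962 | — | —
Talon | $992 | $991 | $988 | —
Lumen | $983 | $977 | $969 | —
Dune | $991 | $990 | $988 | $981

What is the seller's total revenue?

Total revenue: $9,650

Pooled unit-bids ranked (top 10): 992 (Talon-1), 991 (Talon-2), 991 (Dune-1), 990 (Dune-2), 988 (Talon-3), 988 (Dune-3), 983 (Lumen-1), 981 (Dune-4), 977 (Lumen-2), 969 (Lumen-3)
First bid not allocated: $965.
Allocation: Dune 4, Lumen 3, Talon 3. Every unit priced at $965.
Revenue = 10 × 965 = $9,650.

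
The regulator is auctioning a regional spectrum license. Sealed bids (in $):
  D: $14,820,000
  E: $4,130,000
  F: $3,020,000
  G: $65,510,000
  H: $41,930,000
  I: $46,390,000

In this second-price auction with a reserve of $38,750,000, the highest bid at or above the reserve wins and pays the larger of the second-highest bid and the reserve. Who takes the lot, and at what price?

Bids ranked: 65,510,000 (G) > 46,390,000 (I) > 41,930,000 (H) > 14,820,000 (D) > 4,130,000 (E) > 3,020,000 (F)
Highest eligible bid: G at $65,510,000.
max(second-highest $46,390,000, reserve $38,750,000) = $46,390,000; the reserve does not bind.

G pays $46,390,000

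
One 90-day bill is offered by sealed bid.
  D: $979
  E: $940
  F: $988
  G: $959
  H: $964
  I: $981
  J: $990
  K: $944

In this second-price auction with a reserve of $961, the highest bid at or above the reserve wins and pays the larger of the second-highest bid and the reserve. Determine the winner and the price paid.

Bids in order: 990 (J) > 988 (F) > 981 (I) > 979 (D) > 964 (H) > 959 (G) > …
Highest eligible bid: J at $990.
Second-highest bid $988 exceeds the reserve $961 → payment $988.

J pays $988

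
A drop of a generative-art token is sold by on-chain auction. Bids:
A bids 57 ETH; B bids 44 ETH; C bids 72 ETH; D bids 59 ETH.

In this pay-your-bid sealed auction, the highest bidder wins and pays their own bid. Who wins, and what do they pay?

C pays 72 ETH

Pay-your-bid sealed auction: the highest bidder wins and pays their own bid.
Bids ranked: 72 (C) > 59 (D) > 57 (A) > 44 (B)
First-price: C pays what they bid, 72 ETH.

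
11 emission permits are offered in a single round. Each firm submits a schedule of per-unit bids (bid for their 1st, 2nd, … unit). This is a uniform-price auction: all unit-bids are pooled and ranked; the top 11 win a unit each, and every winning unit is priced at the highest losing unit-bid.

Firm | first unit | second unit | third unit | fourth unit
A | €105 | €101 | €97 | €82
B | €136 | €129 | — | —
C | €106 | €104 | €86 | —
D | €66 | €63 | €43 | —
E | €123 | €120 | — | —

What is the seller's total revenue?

All unit-bids, highest first — top 11: 136 (B-1), 129 (B-2), 123 (E-1), 120 (E-2), 106 (C-1), 105 (A-1), 104 (C-2), 101 (A-2), 97 (A-3), 86 (C-3), 82 (A-4)
The (k+1)-th unit-bid is €66.
Allocation: A 4, B 2, C 3, E 2. Every unit priced at €66.
Revenue = 11 × 66 = €726.

Total revenue: €726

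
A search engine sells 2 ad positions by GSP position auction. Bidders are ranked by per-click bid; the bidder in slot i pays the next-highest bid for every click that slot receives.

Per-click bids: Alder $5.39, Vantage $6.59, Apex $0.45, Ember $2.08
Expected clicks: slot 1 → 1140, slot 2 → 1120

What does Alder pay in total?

Alder pays $2329.60

Ranked by bid: $6.59 (Vantage) > $5.39 (Alder) > $2.08 (Ember) > …
Alder holds slot 2 → pays next bid $2.08 × 1120 clicks = $2329.60.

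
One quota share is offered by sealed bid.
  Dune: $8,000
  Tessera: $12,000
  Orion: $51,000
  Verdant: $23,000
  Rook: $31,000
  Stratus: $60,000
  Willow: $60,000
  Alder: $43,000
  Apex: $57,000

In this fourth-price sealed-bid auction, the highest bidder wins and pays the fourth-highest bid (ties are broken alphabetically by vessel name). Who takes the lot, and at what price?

Fourth-price sealed-bid auction: the highest bidder wins and pays the fourth-highest bid.
Sorting bids: 60,000 (Stratus) > 60,000 (Willow) > 57,000 (Apex) > 51,000 (Orion) > 43,000 (Alder) > 31,000 (Rook) > …
Tie at $60,000 → Stratus wins by tie-break.
Stratus wins; payment is bid #4 in the ranking = $51,000.

Stratus pays $51,000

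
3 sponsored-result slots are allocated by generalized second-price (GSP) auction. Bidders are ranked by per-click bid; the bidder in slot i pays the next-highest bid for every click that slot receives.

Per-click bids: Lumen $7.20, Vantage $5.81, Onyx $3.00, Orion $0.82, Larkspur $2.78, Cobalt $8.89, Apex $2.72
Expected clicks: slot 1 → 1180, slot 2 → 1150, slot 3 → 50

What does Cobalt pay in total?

Cobalt pays $8496.00

Sorting advertisers: $8.89 (Cobalt) > $7.20 (Lumen) > $5.81 (Vantage) > $3.00 (Onyx) > …
Cobalt holds slot 1 → pays next bid $7.20 × 1180 clicks = $8496.00.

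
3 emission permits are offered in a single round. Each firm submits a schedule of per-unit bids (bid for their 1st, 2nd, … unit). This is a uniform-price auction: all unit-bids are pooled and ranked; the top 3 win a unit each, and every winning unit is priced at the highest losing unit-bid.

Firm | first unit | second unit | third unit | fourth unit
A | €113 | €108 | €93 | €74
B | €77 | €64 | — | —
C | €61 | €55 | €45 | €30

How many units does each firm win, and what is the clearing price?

A 3; clearing price €77

Merging the schedules and taking the best 3: 113 (A-1), 108 (A-2), 93 (A-3)
First bid not allocated: €77.
Allocation: A 3.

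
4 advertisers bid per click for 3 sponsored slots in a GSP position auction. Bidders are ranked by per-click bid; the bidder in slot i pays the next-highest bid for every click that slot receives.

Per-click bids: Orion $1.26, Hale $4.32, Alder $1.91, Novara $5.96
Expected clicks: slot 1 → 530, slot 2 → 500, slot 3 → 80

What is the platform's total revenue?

Sorting advertisers: $5.96 (Novara) > $4.32 (Hale) > $1.91 (Alder) > $1.26 (Orion)
Slot 1: Novara pays $4.32 × 530 = $2289.60
Slot 2: Hale pays $1.91 × 500 = $955.00
Slot 3: Alder pays $1.26 × 80 = $100.80
Total = $3345.40

Total revenue: $3345.40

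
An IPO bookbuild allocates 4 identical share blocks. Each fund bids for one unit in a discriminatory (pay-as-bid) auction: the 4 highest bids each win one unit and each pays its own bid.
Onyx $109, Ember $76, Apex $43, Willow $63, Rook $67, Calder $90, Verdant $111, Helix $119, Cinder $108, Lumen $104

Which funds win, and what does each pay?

Bids ranked high→low: 119 (Helix), 111 (Verdant), 109 (Onyx), 108 (Cinder), 104 (Lumen), 90 (Calder), …
Winners (4 units): Helix, Verdant, Onyx, Cinder.
Each winner pays its own bid: Helix $119, Verdant $111, Onyx $109, Cinder $108.

Helix $119, Verdant $111, Onyx $109, Cinder $108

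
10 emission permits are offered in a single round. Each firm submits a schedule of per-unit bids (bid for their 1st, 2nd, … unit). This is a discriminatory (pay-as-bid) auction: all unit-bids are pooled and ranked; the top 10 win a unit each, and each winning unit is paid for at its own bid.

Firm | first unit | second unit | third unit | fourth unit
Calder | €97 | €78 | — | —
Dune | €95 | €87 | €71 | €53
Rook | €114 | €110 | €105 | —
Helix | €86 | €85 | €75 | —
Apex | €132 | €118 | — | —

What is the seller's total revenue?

Total revenue: €1,029

Merging the schedules and taking the best 10: 132 (Apex-1), 118 (Apex-2), 114 (Rook-1), 110 (Rook-2), 105 (Rook-3), 97 (Calder-1), 95 (Dune-1), 87 (Dune-2), 86 (Helix-1), 85 (Helix-2)
Next rejected bid: €78 (not a price — pay-as-bid).
Each winning unit pays its own bid.
Revenue = 132 + 118 + 114 + 110 + 105 + 97 + 95 + 87 + 86 + 85 = €1,029.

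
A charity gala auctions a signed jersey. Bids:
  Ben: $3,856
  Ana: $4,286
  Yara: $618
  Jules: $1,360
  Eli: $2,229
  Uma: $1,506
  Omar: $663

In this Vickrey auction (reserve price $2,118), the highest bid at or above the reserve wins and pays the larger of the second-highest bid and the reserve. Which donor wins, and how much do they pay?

Ana pays $3,856

Sorting bids: 4,286 (Ana) > 3,856 (Ben) > 2,229 (Eli) > 1,506 (Uma) > 1,360 (Jules) > 663 (Omar) > …
Highest eligible bid: Ana at $4,286.
max(second-highest $3,856, reserve $2,118) = $3,856; the reserve does not bind.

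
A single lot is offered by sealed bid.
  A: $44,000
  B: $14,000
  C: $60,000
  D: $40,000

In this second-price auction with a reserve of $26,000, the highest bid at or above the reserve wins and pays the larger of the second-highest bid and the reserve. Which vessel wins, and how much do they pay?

C pays $44,000

Bids ranked: 60,000 (C) > 44,000 (A) > 40,000 (D) > 14,000 (B)
Highest eligible bid: C at $60,000.
Second-highest bid $44,000 exceeds the reserve $26,000 → payment $44,000.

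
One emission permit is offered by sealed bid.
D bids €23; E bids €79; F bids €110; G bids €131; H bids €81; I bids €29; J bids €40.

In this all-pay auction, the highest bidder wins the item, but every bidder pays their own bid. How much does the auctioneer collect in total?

Sorting bids: 131 (G) > 110 (F) > 81 (H) > 79 (E) > 40 (J) > 29 (I) > …
G wins with the top bid; all bids are sunk regardless.
Every bidder forfeits their bid regardless of winning.
Revenue = 23 + 79 + 110 + 131 + 81 + 29 + 40 = €493.

Total revenue: €493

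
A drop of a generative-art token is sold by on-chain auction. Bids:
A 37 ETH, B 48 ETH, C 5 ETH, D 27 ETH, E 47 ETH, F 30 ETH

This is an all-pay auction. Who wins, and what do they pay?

Rule: the highest bidder wins the item, but every bidder pays their own bid.
Bids in order: 48 (B) > 47 (E) > 37 (A) > 30 (F) > 27 (D) > 5 (C)
B wins with the top bid; all bids are sunk regardless.

B pays 48 ETH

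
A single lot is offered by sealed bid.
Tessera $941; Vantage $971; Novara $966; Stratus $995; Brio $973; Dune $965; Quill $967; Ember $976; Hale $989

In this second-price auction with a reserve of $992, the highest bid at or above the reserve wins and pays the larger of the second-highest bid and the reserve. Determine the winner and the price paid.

Stratus pays $992

Bids in order: 995 (Stratus) > 989 (Hale) > 976 (Ember) > 973 (Brio) > 971 (Vantage) > 967 (Quill) > …
Stratus has the top bid at or above the reserve ($995).
max(second-highest $989, reserve $992) = $992.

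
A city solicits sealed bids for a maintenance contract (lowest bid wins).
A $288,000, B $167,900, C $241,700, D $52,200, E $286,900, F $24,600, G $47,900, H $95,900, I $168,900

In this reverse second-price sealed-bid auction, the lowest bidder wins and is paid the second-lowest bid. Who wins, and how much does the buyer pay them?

Bids in order: 24,600 (F) < 47,900 (G) < 52,200 (D) < 95,900 (H) < 167,900 (B) < 168,900 (I) < …
F wins with the lowest bid; price is set by the runner-up at $47,900.

F is paid $47,900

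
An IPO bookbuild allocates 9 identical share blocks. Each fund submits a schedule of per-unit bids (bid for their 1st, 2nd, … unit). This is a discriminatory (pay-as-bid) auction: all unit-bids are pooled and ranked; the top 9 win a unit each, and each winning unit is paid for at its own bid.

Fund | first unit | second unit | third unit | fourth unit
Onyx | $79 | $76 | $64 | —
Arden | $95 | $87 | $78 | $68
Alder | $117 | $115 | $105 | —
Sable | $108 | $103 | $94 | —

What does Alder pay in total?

Alder pays $337

Pooled unit-bids ranked (top 9): 117 (Alder-1), 115 (Alder-2), 108 (Sable-1), 105 (Alder-3), 103 (Sable-2), 95 (Arden-1), 94 (Sable-3), 87 (Arden-2), 79 (Onyx-1)
Next rejected bid: $78 (not a price — pay-as-bid).
Alder's winning unit-bids: 117 + 115 + 105 = $337.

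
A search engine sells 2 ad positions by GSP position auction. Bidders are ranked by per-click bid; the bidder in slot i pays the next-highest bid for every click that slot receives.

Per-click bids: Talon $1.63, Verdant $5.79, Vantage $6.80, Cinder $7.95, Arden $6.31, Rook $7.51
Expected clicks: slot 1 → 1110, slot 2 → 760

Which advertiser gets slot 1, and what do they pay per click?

Sorting advertisers: $7.95 (Cinder) > $7.51 (Rook) > $6.80 (Vantage) > …
Slot 1 goes to the first-ranked bidder, Cinder, who pays the next bid down: $7.51/click.

Cinder; $7.51 per click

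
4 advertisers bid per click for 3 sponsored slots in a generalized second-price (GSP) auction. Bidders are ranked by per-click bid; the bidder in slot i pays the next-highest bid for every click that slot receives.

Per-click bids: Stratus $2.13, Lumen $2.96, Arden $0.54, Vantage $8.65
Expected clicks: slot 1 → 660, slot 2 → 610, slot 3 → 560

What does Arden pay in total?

Sorting advertisers: $8.65 (Vantage) > $2.96 (Lumen) > $2.13 (Stratus) > $0.54 (Arden)
Arden ranks below slot 3 → no slot, pays nothing.

Arden pays $0.00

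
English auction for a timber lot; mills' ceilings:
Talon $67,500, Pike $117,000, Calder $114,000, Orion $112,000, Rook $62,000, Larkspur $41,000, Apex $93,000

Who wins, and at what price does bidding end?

Limits ranked: 117,000 (Pike) > 114,000 (Calder) > 112,000 (Orion) > 93,000 (Apex) > 67,500 (Talon) > 62,000 (Rook) > …
Calder is the last rival to drop out, at $114,000; Pike remains and wins at that price.

Pike wins at $114,000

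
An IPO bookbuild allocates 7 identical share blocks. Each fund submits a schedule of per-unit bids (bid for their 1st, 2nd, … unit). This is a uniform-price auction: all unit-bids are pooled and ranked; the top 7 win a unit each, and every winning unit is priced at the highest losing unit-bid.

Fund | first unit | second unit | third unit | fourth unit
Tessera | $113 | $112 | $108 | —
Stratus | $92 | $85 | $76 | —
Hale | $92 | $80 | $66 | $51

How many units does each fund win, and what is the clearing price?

Merging the schedules and taking the best 7: 113 (Tessera-1), 112 (Tessera-2), 108 (Tessera-3), 92 (Stratus-1), 92 (Hale-1), 85 (Stratus-2), 80 (Hale-2)
First bid not allocated: $76.
Allocation: Hale 2, Stratus 2, Tessera 3.

Hale 2, Stratus 2, Tessera 3; clearing price $76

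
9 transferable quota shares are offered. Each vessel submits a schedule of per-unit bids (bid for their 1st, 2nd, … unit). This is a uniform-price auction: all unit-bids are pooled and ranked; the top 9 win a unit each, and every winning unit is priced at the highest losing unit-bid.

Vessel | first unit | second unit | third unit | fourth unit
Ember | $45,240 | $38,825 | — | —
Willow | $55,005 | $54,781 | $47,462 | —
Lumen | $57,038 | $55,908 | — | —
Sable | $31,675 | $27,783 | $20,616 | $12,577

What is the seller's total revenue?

Total revenue: $185,544

Pooled unit-bids ranked (top 9): 57,038 (Lumen-1), 55,908 (Lumen-2), 55,005 (Willow-1), 54,781 (Willow-2), 47,462 (Willow-3), 45,240 (Ember-1), 38,825 (Ember-2), 31,675 (Sable-1), 27,783 (Sable-2)
The (k+1)-th unit-bid is $20,616.
Allocation: Ember 2, Lumen 2, Sable 2, Willow 3. Every unit priced at $20,616.
Revenue = 9 × 20,616 = $185,544.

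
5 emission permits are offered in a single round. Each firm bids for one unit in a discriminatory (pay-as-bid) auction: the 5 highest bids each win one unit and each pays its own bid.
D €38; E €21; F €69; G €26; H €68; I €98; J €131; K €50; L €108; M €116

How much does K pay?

K pays €0

Sorting: 131 (J), 116 (M), 108 (L), 98 (I), 69 (F), 68 (H), 50 (K), …
Winners (5 units): J, M, L, I, F.
K does not win → €0.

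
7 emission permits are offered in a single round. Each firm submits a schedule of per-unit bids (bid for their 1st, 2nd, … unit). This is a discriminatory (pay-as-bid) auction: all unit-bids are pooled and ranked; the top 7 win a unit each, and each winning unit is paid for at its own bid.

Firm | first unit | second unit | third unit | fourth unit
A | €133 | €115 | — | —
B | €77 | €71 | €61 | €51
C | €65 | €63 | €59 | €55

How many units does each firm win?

Merging the schedules and taking the best 7: 133 (A-1), 115 (A-2), 77 (B-1), 71 (B-2), 65 (C-1), 63 (C-2), 61 (B-3)
Next rejected bid: €59 (not a price — pay-as-bid).
Allocation: A 2, B 3, C 2.

A 2, B 3, C 2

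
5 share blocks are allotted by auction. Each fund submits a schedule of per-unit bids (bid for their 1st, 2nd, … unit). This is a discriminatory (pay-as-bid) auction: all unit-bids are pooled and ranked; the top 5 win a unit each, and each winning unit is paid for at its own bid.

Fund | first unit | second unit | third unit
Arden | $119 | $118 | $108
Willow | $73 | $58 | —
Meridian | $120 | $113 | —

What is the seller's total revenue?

Total revenue: $578

Pooled unit-bids ranked (top 5): 120 (Meridian-1), 119 (Arden-1), 118 (Arden-2), 113 (Meridian-2), 108 (Arden-3)
Next rejected bid: $73 (not a price — pay-as-bid).
Each winning unit pays its own bid.
Revenue = 120 + 119 + 118 + 113 + 108 = $578.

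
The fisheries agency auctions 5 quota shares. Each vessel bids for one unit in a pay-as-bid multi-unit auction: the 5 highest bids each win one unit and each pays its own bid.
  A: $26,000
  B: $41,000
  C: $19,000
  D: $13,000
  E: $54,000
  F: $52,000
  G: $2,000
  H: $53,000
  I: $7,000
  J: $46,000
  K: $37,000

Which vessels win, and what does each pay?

E $54,000, H $53,000, F $52,000, J $46,000, B $41,000

Bids ranked high→low: 54,000 (E), 53,000 (H), 52,000 (F), 46,000 (J), 41,000 (B), 37,000 (K), 26,000 (A), …
The 5 highest are E, H, F, J, B.
Each winner pays its own bid: E $54,000, H $53,000, F $52,000, J $46,000, B $41,000.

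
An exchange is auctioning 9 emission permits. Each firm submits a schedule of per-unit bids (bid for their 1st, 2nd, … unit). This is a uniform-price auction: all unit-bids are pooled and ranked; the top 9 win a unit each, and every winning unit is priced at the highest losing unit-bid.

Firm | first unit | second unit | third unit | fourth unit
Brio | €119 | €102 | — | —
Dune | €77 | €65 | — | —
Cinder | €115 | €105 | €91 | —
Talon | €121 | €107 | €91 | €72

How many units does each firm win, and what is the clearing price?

Merging the schedules and taking the best 9: 121 (Talon-1), 119 (Brio-1), 115 (Cinder-1), 107 (Talon-2), 105 (Cinder-2), 102 (Brio-2), 91 (Cinder-3), 91 (Talon-3), 77 (Dune-1)
First bid not allocated: €72.
Allocation: Brio 2, Cinder 3, Dune 1, Talon 3.

Brio 2, Cinder 3, Dune 1, Talon 3; clearing price €72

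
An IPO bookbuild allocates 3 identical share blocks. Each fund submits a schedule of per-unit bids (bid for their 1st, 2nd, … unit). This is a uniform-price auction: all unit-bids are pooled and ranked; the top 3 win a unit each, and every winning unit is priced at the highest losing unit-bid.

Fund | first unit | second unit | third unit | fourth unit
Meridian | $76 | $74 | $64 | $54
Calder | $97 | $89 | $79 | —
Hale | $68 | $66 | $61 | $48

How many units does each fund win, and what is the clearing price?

Calder 3; clearing price $76

All unit-bids, highest first — top 3: 97 (Calder-1), 89 (Calder-2), 79 (Calder-3)
The (k+1)-th unit-bid is $76.
Allocation: Calder 3.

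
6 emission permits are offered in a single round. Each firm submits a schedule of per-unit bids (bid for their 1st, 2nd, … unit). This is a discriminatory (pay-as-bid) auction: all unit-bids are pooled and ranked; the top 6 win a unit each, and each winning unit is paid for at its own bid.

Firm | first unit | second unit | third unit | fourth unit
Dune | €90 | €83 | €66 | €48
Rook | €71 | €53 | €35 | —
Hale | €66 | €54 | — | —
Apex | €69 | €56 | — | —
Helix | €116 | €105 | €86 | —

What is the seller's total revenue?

Total revenue: €551

All unit-bids, highest first — top 6: 116 (Helix-1), 105 (Helix-2), 90 (Dune-1), 86 (Helix-3), 83 (Dune-2), 71 (Rook-1)
Next rejected bid: €69 (not a price — pay-as-bid).
Each winning unit pays its own bid.
Revenue = 116 + 105 + 90 + 86 + 83 + 71 = €551.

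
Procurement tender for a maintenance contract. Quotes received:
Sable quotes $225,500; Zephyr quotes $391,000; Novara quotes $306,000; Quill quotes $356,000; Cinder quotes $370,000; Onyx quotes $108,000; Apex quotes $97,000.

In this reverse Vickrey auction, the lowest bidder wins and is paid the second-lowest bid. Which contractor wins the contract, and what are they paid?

Bids in order: 97,000 (Apex) < 108,000 (Onyx) < 225,500 (Sable) < 306,000 (Novara) < 356,000 (Quill) < 370,000 (Cinder) < …
Second-price: Apex is paid Onyx's bid of $108,000.

Apex is paid $108,000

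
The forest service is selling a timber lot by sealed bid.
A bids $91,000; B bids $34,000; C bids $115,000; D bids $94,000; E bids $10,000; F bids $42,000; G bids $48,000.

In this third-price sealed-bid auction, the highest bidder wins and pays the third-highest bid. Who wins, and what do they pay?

C pays $91,000

Third-price sealed-bid auction: the highest bidder wins and pays the third-highest bid.
Bids in order: 115,000 (C) > 94,000 (D) > 91,000 (A) > 48,000 (G) > 42,000 (F) > 34,000 (B) > …
C is highest; pays the third-highest bid, $91,000.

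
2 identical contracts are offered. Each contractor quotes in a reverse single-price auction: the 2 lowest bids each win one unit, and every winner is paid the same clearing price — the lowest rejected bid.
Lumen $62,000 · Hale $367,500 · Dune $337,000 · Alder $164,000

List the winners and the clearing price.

Sorting: 62,000 (Lumen), 164,000 (Alder), 337,000 (Dune), 367,500 (Hale)
Lowest 2: Lumen, Alder.
First losing bid is Dune's $337,000, which sets the uniform price.

Lumen, Alder; each is paid $337,000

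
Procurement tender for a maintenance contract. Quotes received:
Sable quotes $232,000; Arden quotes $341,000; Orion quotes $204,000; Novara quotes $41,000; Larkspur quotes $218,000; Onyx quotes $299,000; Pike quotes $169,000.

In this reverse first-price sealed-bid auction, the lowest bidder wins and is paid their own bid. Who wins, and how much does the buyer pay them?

Novara is paid $41,000

Reverse first-price sealed-bid auction: the lowest bidder wins and is paid their own bid.
Bids ranked: 41,000 (Novara) < 169,000 (Pike) < 204,000 (Orion) < 218,000 (Larkspur) < 232,000 (Sable) < 299,000 (Onyx) < …
Novara is lowest → is paid own bid, $41,000.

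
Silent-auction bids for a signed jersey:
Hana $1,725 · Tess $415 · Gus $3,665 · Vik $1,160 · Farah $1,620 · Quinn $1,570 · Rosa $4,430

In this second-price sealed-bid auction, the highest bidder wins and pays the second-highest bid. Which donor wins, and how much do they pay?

Sorting bids: 4,430 (Rosa) > 3,665 (Gus) > 1,725 (Hana) > 1,620 (Farah) > 1,570 (Quinn) > 1,160 (Vik) > …
Rosa is highest; pays the second-highest bid, $3,665.

Rosa pays $3,665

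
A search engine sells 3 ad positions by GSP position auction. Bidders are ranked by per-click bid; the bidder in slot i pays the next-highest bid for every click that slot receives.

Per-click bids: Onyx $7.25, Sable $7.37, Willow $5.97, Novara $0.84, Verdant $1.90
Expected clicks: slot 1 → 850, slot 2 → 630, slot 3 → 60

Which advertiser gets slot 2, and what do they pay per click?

Sorting advertisers: $7.37 (Sable) > $7.25 (Onyx) > $5.97 (Willow) > $1.90 (Verdant) > …
Slot 2 goes to the second-ranked bidder, Onyx, who pays the next bid down: $5.97/click.

Onyx; $5.97 per click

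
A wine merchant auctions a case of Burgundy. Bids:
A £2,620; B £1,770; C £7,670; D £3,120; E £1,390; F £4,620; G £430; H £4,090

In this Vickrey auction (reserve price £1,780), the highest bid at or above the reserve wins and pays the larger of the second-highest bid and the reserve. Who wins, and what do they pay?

Sorting bids: 7,670 (C) > 4,620 (F) > 4,090 (H) > 3,120 (D) > 2,620 (A) > 1,770 (B) > …
Highest eligible bid: C at £7,670.
max(second-highest £4,620, reserve £1,780) = £4,620; the reserve does not bind.

C pays £4,620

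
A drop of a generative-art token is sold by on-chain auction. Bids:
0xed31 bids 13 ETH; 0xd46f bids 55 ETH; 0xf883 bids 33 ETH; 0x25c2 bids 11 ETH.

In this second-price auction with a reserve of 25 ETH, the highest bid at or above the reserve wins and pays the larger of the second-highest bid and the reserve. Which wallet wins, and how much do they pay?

Second-price auction with a reserve of 25 ETH: the highest bid at or above the reserve wins and pays the larger of the second-highest bid and the reserve.
Bids ranked: 55 (0xd46f) > 33 (0xf883) > 13 (0xed31) > 11 (0x25c2)
0xd46f has the top bid at or above the reserve (55 ETH).
max(second-highest 33 ETH, reserve 25 ETH) = 33 ETH; the reserve does not bind.

0xd46f pays 33 ETH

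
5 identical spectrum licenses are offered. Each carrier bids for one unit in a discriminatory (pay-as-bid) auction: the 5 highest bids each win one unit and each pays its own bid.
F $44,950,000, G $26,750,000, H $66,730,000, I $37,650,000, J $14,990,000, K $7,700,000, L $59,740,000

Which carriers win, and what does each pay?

Bids ranked high→low: 66,730,000 (H), 59,740,000 (L), 44,950,000 (F), 37,650,000 (I), 26,750,000 (G), 14,990,000 (J), 7,700,000 (K)
Winners (5 units): H, L, F, I, G.
Each winner pays its own bid: H $66,730,000, L $59,740,000, F $44,950,000, I $37,650,000, G $26,750,000.

H $66,730,000, L $59,740,000, F $44,950,000, I $37,650,000, G $26,750,000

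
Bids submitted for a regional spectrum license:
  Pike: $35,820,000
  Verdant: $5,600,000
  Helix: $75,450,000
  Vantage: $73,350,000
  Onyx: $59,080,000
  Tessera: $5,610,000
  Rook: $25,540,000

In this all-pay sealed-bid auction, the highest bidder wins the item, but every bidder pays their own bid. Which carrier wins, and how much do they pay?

All-pay sealed-bid auction: the highest bidder wins the item, but every bidder pays their own bid.
Bids in order: 75,450,000 (Helix) > 73,350,000 (Vantage) > 59,080,000 (Onyx) > 35,820,000 (Pike) > 25,540,000 (Rook) > 5,610,000 (Tessera) > …
Helix is highest and takes the item; every bidder forfeits their bid.

Helix pays $75,450,000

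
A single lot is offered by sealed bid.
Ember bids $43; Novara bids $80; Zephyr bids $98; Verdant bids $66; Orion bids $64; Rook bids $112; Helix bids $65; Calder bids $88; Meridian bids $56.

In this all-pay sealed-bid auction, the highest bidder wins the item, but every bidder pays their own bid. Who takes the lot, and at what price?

Rook pays $112

Bids ranked: 112 (Rook) > 98 (Zephyr) > 88 (Calder) > 80 (Novara) > 66 (Verdant) > 65 (Helix) > …
Rook wins with the top bid; all bids are sunk regardless.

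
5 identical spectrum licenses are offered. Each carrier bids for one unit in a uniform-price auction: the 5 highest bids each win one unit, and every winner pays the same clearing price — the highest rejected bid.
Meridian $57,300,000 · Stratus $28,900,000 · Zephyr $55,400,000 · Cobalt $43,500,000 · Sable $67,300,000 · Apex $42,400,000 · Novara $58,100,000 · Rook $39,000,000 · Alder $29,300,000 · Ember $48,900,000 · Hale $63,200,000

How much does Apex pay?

Apex pays $0

Ordering the bids: 67,300,000 (Sable), 63,200,000 (Hale), 58,100,000 (Novara), 57,300,000 (Meridian), 55,400,000 (Zephyr), 48,900,000 (Ember), 43,500,000 (Cobalt), …
The 5 highest are Sable, Hale, Novara, Meridian, Zephyr.
Clearing price = highest rejected bid = $48,900,000.
Apex does not win → pays $0.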